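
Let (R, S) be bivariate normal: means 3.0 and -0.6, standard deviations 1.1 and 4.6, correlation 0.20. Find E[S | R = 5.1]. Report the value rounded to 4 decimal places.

The regression of S on R has slope ρ·σ_S/σ_R and passes through (μ_R, μ_S).
E[S | R=5.1] = -0.6 + (0.20)·(4.6/1.1)·(5.1 − (3.0)) = -0.6 + (0.83636)·(2.1) = 1.1564.

1.1564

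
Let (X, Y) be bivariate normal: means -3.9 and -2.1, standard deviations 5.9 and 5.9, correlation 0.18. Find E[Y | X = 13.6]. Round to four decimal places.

1.0500

For a bivariate normal, E[Y | X=x] = μ_Y + ρ·(σ_Y/σ_X)·(x − μ_X).
E[Y | X=13.6] = -2.1 + (0.18)·(5.9/5.9)·(13.6 − (-3.9)) = -2.1 + (0.18)·(17.5) = 1.0500.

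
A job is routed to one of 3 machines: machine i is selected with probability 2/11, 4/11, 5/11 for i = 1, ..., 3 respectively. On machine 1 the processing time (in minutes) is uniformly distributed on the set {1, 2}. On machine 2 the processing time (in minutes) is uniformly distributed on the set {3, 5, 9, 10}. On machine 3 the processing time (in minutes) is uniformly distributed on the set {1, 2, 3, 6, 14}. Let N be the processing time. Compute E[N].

56/11

E[N | machine 1] = (1+2)/2 = 3/2.
E[N | machine 2] = (3+5+9+10)/4 = 27/4.
E[N | machine 3] = (1+2+3+6+14)/5 = 26/5.
By the law of total expectation,
E[N] = (2/11)·(3/2) + (4/11)·(27/4) + (5/11)·(26/5) = 56/11.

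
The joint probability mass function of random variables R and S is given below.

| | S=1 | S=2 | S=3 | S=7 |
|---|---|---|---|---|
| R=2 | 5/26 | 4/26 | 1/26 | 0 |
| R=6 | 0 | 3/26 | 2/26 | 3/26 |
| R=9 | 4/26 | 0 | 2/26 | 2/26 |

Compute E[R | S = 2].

P(S = 2) = 7/26.
Summing R·P(R=x,S=y) over the conditioning event gives 1.
E[R | S = 2] = (1) / (7/26) = 26/7.

26/7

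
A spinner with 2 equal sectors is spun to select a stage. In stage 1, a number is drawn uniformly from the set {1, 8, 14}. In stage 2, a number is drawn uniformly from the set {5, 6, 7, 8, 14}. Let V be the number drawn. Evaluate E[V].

E[V | stage 1] = (1+8+14)/3 = 23/3.
E[V | stage 2] = (5+6+7+8+14)/5 = 8.
By the law of total expectation,
E[V] = (1/2)·(23/3) + (1/2)·(8) = 47/6.

47/6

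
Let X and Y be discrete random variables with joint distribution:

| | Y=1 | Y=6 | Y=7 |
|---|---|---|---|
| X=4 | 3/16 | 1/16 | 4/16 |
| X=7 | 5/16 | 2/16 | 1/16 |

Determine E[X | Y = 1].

P(Y = 1) = 1/2.
Σ X·P over the event = 4·(3/16) + 7·(5/16) = 47/16.
E[X | Y = 1] = (47/16) / (1/2) = 47/8.

47/8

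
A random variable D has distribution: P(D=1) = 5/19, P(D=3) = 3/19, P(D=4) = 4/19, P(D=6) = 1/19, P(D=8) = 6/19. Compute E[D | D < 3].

1

P(D < 3) = 5/19.
Σ over the event: 1·5/19 = 5/19.
E[D | D < 3] = (5/19) / (5/19) = 1.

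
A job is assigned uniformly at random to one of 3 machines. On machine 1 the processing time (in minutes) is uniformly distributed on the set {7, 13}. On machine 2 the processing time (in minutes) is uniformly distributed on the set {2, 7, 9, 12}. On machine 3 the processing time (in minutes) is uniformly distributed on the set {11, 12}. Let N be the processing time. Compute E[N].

E[N | machine 1] = (7+13)/2 = 10.
E[N | machine 2] = (2+7+9+12)/4 = 15/2.
E[N | machine 3] = (11+12)/2 = 23/2.
By the law of total expectation,
E[N] = (1/3)·(10) + (1/3)·(15/2) + (1/3)·(23/2) = 29/3.

29/3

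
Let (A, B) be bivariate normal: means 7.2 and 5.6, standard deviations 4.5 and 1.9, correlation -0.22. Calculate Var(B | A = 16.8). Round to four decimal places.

For a bivariate normal, Var(B | A=x) = σ_B²(1 − ρ²).
Var(B | A=16.8) = (1.9)²·(1 − (-0.22)²) = 3.61·0.9516 = 3.4353.

3.4353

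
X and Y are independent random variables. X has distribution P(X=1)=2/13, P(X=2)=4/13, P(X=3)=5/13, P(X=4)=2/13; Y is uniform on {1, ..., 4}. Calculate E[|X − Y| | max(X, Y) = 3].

23/21

P(max(X, Y) = 3) = 21/52.
Summing |X−Y|·P(x,y) over outcomes with max(X, Y) = 3 gives 23/52.
E[|X − Y| | max(X, Y) = 3] = (23/52) / (21/52) = 23/21.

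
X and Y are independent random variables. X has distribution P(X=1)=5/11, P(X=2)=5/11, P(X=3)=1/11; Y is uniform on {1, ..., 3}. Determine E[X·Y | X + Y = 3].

P(X + Y = 3) = 10/33.
Summing XY·P(x,y) over outcomes with X + Y = 3 gives 20/33.
E[X·Y | X + Y = 3] = (20/33) / (10/33) = 2.

2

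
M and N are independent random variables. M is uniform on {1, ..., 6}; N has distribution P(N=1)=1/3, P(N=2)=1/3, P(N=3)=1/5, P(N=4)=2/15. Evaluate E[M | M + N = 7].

P(M + N = 7) = 1/6.
Summing M·P(x,y) over outcomes with M + N = 7 gives 73/90.
E[M | M + N = 7] = (73/90) / (1/6) = 73/15.

73/15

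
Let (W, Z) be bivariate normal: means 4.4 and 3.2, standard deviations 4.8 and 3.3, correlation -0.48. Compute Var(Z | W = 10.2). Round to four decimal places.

The conditional variance in a bivariate normal is σ_Z²(1 − ρ²), independent of x.
Var(Z | W=10.2) = (3.3)²·(1 − (-0.48)²) = 10.89·0.7696 = 8.3809.

8.3809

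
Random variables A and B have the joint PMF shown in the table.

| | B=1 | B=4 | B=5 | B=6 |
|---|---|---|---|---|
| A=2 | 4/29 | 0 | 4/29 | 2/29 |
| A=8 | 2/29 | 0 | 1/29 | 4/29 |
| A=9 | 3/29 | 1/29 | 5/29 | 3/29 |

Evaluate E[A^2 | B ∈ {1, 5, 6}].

P(B ∈ {1, 5, 6}) = 28/29.
Summing A^2·P(A=x,B=y) over the conditioning event gives 1379/29.
E[A^2 | B ∈ {1, 5, 6}] = (1379/29) / (28/29) = 197/4.

197/4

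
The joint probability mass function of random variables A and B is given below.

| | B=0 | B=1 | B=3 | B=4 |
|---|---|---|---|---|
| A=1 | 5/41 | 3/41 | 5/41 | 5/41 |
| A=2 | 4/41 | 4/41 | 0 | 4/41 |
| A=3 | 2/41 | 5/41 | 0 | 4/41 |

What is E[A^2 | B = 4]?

57/13

P(B = 4) = 13/41.
Σ A^2·P over the event = 1·(5/41) + 4·(4/41) + 9·(4/41) = 57/41.
E[A^2 | B = 4] = (57/41) / (13/41) = 57/13.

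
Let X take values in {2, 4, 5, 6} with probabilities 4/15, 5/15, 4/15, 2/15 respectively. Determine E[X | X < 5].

28/9

P(X < 5) = 3/5.
Σ over the event: 2·4/15 + 4·1/3 = 28/15.
E[X | X < 5] = (28/15) / (3/5) = 28/9.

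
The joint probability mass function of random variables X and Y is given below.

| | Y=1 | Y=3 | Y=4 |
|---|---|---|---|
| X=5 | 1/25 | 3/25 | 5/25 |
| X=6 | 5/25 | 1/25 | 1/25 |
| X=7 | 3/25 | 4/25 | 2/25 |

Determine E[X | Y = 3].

49/8

P(Y = 3) = 8/25.
Summing X·P(X=x,Y=y) over the conditioning event gives 49/25.
E[X | Y = 3] = (49/25) / (8/25) = 49/8.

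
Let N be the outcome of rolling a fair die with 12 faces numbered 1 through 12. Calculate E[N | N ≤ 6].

7/2

Given N ≤ 6, N is equally likely to be any of {1, 2, 3, 4, 5, 6}.
E[N | N ≤ 6] = (1 + 2 + 3 + 4 + 5 + 6) / 6 = 7/2.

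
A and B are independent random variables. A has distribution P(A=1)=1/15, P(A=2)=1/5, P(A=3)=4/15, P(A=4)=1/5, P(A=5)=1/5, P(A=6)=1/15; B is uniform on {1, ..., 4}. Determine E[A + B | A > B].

223/36

P(A > B) = 3/5.
Summing (A+B)·P(x,y) over outcomes with A > B gives 223/60.
E[A + B | A > B] = (223/60) / (3/5) = 223/36.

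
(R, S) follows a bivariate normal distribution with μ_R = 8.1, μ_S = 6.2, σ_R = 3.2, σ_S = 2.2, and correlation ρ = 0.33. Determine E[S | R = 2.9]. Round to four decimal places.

For a bivariate normal, E[S | R=x] = μ_S + ρ·(σ_S/σ_R)·(x − μ_R).
E[S | R=2.9] = 6.2 + (0.33)·(2.2/3.2)·(2.9 − (8.1)) = 6.2 + (0.22687)·(-5.2) = 5.0203.

5.0203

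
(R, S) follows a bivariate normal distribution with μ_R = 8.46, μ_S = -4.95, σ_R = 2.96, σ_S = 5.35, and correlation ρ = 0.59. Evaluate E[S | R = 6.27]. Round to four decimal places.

-7.2854

E[S | R=x] = μ_S + ρ(σ_S/σ_R)(x − μ_R) for jointly normal variables.
E[S | R=6.27] = -4.95 + (0.59)·(5.35/2.96)·(6.27 − (8.46)) = -4.95 + (1.0664)·(-2.19) = -7.2854.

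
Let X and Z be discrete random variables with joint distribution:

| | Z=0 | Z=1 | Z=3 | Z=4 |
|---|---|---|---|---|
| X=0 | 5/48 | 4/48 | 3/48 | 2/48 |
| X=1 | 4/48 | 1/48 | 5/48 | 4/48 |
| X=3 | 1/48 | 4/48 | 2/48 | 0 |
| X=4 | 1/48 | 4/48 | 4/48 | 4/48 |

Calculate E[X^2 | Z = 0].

29/11

P(Z = 0) = 11/48.
Σ X^2·P over the event = 0·(5/48) + 1·(4/48) + 9·(1/48) + 16·(1/48) = 29/48.
E[X^2 | Z = 0] = (29/48) / (11/48) = 29/11.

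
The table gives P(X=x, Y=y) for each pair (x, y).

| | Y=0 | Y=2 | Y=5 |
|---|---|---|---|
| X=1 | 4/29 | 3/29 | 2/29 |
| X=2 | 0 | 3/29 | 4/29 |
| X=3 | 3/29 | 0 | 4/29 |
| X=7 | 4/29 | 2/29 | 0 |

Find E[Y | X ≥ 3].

P(X ≥ 3) = 13/29.
Σ Y·P over the event = 0·(3/29) + 5·(4/29) + 0·(4/29) + 2·(2/29) = 24/29.
E[Y | X ≥ 3] = (24/29) / (13/29) = 24/13.

24/13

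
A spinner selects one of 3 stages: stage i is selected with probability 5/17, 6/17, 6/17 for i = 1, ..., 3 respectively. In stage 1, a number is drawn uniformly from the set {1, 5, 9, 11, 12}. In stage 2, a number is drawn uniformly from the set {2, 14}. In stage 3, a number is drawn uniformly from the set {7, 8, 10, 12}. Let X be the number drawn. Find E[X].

283/34

E[X | stage 1] = (1+5+9+11+12)/5 = 38/5.
E[X | stage 2] = (2+14)/2 = 8.
E[X | stage 3] = (7+8+10+12)/4 = 37/4.
By the law of total expectation,
E[X] = (5/17)·(38/5) + (6/17)·(8) + (6/17)·(37/4) = 283/34.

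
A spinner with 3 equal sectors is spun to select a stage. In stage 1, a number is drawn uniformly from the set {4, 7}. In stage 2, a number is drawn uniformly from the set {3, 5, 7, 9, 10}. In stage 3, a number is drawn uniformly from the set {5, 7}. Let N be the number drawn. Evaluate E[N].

E[N | stage 1] = (4+7)/2 = 11/2.
E[N | stage 2] = (3+5+7+9+10)/5 = 34/5.
E[N | stage 3] = (5+7)/2 = 6.
By the law of total expectation,
E[N] = (1/3)·(11/2) + (1/3)·(34/5) + (1/3)·(6) = 61/10.

61/10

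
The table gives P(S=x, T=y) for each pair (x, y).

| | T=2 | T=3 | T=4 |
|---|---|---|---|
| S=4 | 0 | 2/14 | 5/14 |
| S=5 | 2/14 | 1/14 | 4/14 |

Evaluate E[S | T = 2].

5

P(T = 2) = 1/7.
Σ S·P over the event = 5·(2/14) = 5/7.
E[S | T = 2] = (5/7) / (1/7) = 5.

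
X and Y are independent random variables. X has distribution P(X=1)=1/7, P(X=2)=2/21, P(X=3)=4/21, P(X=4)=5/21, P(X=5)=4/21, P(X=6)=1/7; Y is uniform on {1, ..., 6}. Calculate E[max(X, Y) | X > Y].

P(X > Y) = 4/9.
Summing max(X,Y)·P(x,y) over outcomes with X > Y gives 43/21.
E[max(X, Y) | X > Y] = (43/21) / (4/9) = 129/28.

129/28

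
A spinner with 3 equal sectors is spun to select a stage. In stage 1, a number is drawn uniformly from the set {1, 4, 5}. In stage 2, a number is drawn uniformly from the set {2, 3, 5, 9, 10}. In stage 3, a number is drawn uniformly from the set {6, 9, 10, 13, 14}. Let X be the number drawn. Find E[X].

293/45

E[X | stage 1] = (1+4+5)/3 = 10/3.
E[X | stage 2] = (2+3+5+9+10)/5 = 29/5.
E[X | stage 3] = (6+9+10+13+14)/5 = 52/5.
By the law of total expectation,
E[X] = (1/3)·(10/3) + (1/3)·(29/5) + (1/3)·(52/5) = 293/45.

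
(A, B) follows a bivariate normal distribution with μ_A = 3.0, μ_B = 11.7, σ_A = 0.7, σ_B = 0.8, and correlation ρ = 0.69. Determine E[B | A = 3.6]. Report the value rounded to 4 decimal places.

12.1731

The regression of B on A has slope ρ·σ_B/σ_A and passes through (μ_A, μ_B).
E[B | A=3.6] = 11.7 + (0.69)·(0.8/0.7)·(3.6 − (3.0)) = 11.7 + (0.78857)·(0.6) = 12.1731.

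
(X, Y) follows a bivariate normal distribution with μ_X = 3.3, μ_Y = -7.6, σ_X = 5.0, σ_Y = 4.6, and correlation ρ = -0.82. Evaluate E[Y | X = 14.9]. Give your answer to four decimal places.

-16.3510

For a bivariate normal, E[Y | X=x] = μ_Y + ρ·(σ_Y/σ_X)·(x − μ_X).
E[Y | X=14.9] = -7.6 + (-0.82)·(4.6/5.0)·(14.9 − (3.3)) = -7.6 + (-0.7544)·(11.6) = -16.3510.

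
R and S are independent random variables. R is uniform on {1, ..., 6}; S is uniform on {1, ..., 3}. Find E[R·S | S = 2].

7

P(S = 2) = 1/3.
Summing RS·P(x,y) over outcomes with S = 2 gives 7/3.
E[R·S | S = 2] = (7/3) / (1/3) = 7.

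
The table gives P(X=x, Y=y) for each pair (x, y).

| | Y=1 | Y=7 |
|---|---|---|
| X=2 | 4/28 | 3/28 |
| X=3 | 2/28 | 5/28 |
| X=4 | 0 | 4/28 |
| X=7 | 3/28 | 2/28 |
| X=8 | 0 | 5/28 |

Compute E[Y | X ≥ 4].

40/7

P(X ≥ 4) = 1/2.
Summing Y·P(X=x,Y=y) over the conditioning event gives 20/7.
E[Y | X ≥ 4] = (20/7) / (1/2) = 40/7.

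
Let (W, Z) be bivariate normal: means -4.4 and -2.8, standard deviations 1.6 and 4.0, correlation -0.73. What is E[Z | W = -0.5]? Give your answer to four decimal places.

For a bivariate normal, E[Z | W=x] = μ_Z + ρ·(σ_Z/σ_W)·(x − μ_W).
E[Z | W=-0.5] = -2.8 + (-0.73)·(4.0/1.6)·(-0.5 − (-4.4)) = -2.8 + (-1.825)·(3.9) = -9.9175.

-9.9175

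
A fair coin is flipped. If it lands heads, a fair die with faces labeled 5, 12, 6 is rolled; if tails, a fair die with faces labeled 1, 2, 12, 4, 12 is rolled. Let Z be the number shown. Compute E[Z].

104/15

E[Z | heads] = (5+12+6)/3 = 23/3.
E[Z | tails] = (1+2+12+4+12)/5 = 31/5.
E[Z] = (1/2)·(23/3) + (1/2)·(31/5) = 104/15.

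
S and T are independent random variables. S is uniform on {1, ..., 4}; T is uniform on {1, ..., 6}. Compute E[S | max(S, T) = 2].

Outcomes with max(S, T) = 2: (1,2), (2,1), (2,2), each with probability 1/24.
E[S | max(S, T) = 2] = (1 + 2 + 2) / 3 = 5/3.

5/3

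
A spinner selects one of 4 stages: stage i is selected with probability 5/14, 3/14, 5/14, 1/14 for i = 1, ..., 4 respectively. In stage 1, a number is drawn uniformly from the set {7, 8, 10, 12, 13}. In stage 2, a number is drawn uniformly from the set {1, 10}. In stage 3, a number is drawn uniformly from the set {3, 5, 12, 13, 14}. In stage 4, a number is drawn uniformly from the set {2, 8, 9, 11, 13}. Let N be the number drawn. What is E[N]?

E[N | stage 1] = (7+8+10+12+13)/5 = 10.
E[N | stage 2] = (1+10)/2 = 11/2.
E[N | stage 3] = (3+5+12+13+14)/5 = 47/5.
E[N | stage 4] = (2+8+9+11+13)/5 = 43/5.
By the law of total expectation,
E[N] = (5/14)·(10) + (3/14)·(11/2) + (5/14)·(47/5) + (1/14)·(43/5) = 1221/140.

1221/140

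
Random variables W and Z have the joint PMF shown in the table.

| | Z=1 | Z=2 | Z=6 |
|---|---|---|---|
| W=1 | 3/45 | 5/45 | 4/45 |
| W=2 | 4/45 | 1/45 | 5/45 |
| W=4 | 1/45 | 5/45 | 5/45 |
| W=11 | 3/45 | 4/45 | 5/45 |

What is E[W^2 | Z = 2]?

P(Z = 2) = 1/3.
Σ W^2·P over the event = 1·(5/45) + 4·(1/45) + 16·(5/45) + 121·(4/45) = 191/15.
E[W^2 | Z = 2] = (191/15) / (1/3) = 191/5.

191/5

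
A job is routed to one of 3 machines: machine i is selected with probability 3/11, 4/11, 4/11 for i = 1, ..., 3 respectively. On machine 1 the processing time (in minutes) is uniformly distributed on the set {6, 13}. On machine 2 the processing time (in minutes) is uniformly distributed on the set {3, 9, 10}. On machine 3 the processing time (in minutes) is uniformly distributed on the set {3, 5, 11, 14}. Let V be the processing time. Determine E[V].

545/66

E[V | machine 1] = (6+13)/2 = 19/2.
E[V | machine 2] = (3+9+10)/3 = 22/3.
E[V | machine 3] = (3+5+11+14)/4 = 33/4.
By the law of total expectation,
E[V] = (3/11)·(19/2) + (4/11)·(22/3) + (4/11)·(33/4) = 545/66.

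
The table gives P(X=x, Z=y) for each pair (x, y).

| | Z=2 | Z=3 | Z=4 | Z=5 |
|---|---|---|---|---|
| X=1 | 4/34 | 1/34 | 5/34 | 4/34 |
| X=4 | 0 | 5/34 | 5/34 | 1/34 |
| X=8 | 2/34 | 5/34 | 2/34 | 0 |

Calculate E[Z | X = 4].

40/11

P(X = 4) = 11/34.
Σ Z·P over the event = 3·(5/34) + 4·(5/34) + 5·(1/34) = 20/17.
E[Z | X = 4] = (20/17) / (11/34) = 40/11.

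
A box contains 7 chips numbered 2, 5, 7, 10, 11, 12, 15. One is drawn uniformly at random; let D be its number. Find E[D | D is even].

P(D is even) = 3/7.
Σ over the event: 2·1/7 + 10·1/7 + 12·1/7 = 24/7.
E[D | D is even] = (24/7) / (3/7) = 8.

8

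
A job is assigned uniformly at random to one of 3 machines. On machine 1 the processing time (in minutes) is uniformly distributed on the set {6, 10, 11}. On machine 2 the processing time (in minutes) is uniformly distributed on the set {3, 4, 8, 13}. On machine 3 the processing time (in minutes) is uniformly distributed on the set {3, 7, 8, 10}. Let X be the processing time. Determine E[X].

E[X | machine 1] = (6+10+11)/3 = 9.
E[X | machine 2] = (3+4+8+13)/4 = 7.
E[X | machine 3] = (3+7+8+10)/4 = 7.
By the law of total expectation,
E[X] = (1/3)·(9) + (1/3)·(7) + (1/3)·(7) = 23/3.

23/3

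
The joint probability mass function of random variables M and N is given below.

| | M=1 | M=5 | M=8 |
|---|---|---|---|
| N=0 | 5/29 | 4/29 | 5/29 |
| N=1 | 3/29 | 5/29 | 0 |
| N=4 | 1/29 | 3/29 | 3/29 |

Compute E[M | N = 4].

40/7

P(N = 4) = 7/29.
Σ M·P over the event = 1·(1/29) + 5·(3/29) + 8·(3/29) = 40/29.
E[M | N = 4] = (40/29) / (7/29) = 40/7.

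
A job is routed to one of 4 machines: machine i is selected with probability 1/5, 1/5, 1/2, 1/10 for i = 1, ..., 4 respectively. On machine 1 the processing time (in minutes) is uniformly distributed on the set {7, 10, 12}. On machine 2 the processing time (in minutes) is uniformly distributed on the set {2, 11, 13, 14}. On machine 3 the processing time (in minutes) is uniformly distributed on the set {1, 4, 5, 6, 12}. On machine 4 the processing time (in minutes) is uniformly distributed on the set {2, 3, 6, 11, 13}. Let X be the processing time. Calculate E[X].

223/30

E[X | machine 1] = (7+10+12)/3 = 29/3.
E[X | machine 2] = (2+11+13+14)/4 = 10.
E[X | machine 3] = (1+4+5+6+12)/5 = 28/5.
E[X | machine 4] = (2+3+6+11+13)/5 = 7.
E[X] = (1/5)·(29/3) + (1/5)·(10) + (1/2)·(28/5) + (1/10)·(7) = 223/30.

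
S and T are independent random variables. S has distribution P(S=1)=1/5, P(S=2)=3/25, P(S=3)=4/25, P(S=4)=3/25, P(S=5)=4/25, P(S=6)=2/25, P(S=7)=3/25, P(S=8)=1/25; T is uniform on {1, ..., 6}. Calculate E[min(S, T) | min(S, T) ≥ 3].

269/68

P(min(S, T) ≥ 3) = 34/75.
Summing min(S,T)·P(x,y) over outcomes with min(S, T) ≥ 3 gives 269/150.
E[min(S, T) | min(S, T) ≥ 3] = (269/150) / (34/75) = 269/68.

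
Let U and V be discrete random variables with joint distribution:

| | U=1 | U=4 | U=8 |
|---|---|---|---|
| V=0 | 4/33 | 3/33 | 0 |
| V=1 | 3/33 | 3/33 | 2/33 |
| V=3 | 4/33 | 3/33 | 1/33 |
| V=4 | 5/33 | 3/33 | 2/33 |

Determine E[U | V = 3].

P(V = 3) = 8/33.
Summing U·P(U=x,V=y) over the conditioning event gives 8/11.
E[U | V = 3] = (8/11) / (8/33) = 3.

3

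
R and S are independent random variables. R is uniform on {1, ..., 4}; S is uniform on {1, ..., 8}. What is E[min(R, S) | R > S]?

5/3

Outcomes with R > S: (2,1), (3,1), (3,2), (4,1), (4,2), (4,3), each with probability 1/32.
E[min(R, S) | R > S] = (1 + 1 + 2 + 1 + 2 + 3) / 6 = 5/3.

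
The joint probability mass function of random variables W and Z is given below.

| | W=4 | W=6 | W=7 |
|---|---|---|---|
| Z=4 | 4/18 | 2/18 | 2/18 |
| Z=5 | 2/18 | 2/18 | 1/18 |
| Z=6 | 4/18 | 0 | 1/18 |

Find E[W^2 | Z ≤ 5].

P(Z ≤ 5) = 13/18.
Summing W^2·P(W=x,Z=y) over the conditioning event gives 43/2.
E[W^2 | Z ≤ 5] = (43/2) / (13/18) = 387/13.

387/13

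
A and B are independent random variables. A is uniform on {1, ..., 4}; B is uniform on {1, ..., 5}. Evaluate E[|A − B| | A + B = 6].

2

P(A + B = 6) = 1/5.
Summing |A−B|·P(x,y) over outcomes with A + B = 6 gives 2/5.
E[|A − B| | A + B = 6] = (2/5) / (1/5) = 2.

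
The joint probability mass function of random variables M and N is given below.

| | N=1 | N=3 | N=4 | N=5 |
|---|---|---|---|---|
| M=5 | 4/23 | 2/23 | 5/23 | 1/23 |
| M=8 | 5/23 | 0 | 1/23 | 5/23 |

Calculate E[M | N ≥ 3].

44/7

P(N ≥ 3) = 14/23.
Σ M·P over the event = 5·(2/23) + 5·(5/23) + 5·(1/23) + 8·(1/23) + 8·(5/23) = 88/23.
E[M | N ≥ 3] = (88/23) / (14/23) = 44/7.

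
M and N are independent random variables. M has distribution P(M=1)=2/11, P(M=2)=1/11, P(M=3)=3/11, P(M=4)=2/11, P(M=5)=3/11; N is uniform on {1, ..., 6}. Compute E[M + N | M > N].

156/25

P(M > N) = 25/66.
Summing (M+N)·P(x,y) over outcomes with M > N gives 26/11.
E[M + N | M > N] = (26/11) / (25/66) = 156/25.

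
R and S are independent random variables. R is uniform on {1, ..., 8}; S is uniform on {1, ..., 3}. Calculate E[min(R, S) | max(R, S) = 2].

4/3

Outcomes with max(R, S) = 2: (1,2), (2,1), (2,2), each with probability 1/24.
E[min(R, S) | max(R, S) = 2] = (1 + 1 + 2) / 3 = 4/3.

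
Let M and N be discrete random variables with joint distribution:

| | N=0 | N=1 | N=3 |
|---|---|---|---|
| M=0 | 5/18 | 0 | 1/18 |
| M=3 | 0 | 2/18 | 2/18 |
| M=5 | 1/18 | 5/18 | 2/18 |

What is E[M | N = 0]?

P(N = 0) = 1/3.
Σ M·P over the event = 0·(5/18) + 5·(1/18) = 5/18.
E[M | N = 0] = (5/18) / (1/3) = 5/6.

5/6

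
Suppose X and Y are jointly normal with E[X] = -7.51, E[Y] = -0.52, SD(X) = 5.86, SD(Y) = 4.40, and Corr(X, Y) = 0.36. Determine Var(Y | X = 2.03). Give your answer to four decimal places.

16.8509

For a bivariate normal, Var(Y | X=x) = σ_Y²(1 − ρ²).
Var(Y | X=2.03) = (4.40)²·(1 − (0.36)²) = 19.36·0.8704 = 16.8509.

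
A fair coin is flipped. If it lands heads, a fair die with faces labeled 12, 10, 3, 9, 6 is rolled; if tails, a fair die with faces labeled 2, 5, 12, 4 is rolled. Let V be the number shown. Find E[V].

55/8

E[V | heads] = (12+10+3+9+6)/5 = 8.
E[V | tails] = (2+5+12+4)/4 = 23/4.
E[V] = (1/2)·(8) + (1/2)·(23/4) = 55/8.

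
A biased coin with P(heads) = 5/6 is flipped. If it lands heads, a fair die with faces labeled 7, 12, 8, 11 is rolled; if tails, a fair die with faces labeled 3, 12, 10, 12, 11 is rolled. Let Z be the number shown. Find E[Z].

571/60

E[Z | heads] = (7+12+8+11)/4 = 19/2.
E[Z | tails] = (3+12+10+12+11)/5 = 48/5.
By the law of total expectation,
E[Z] = (5/6)·(19/2) + (1/6)·(48/5) = 571/60.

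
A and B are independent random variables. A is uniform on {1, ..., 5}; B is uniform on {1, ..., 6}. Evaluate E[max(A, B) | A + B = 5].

Outcomes with A + B = 5: (1,4), (2,3), (3,2), (4,1), each with probability 1/30.
E[max(A, B) | A + B = 5] = (4 + 3 + 3 + 4) / 4 = 7/2.

7/2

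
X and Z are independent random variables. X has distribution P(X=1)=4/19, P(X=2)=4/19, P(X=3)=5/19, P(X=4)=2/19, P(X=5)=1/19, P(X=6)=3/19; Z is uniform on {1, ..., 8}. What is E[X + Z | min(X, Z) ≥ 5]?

P(min(X, Z) ≥ 5) = 2/19.
Summing (X+Z)·P(x,y) over outcomes with min(X, Z) ≥ 5 gives 49/38.
E[X + Z | min(X, Z) ≥ 5] = (49/38) / (2/19) = 49/4.

49/4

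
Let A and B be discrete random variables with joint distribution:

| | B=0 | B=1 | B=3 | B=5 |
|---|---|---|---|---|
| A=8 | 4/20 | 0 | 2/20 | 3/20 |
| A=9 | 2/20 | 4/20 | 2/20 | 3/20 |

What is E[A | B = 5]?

17/2

P(B = 5) = 3/10.
Σ A·P over the event = 8·(3/20) + 9·(3/20) = 51/20.
E[A | B = 5] = (51/20) / (3/10) = 17/2.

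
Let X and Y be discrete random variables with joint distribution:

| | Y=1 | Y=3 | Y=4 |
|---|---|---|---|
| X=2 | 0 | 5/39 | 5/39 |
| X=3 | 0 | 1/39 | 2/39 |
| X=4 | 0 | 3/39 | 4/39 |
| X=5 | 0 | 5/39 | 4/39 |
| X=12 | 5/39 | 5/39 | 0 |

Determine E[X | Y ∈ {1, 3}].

85/12

P(Y ∈ {1, 3}) = 8/13.
Σ X·P over the event = 2·(5/39) + 3·(1/39) + 4·(3/39) + 5·(5/39) + 12·(5/39) + 12·(5/39) = 170/39.
E[X | Y ∈ {1, 3}] = (170/39) / (8/13) = 85/12.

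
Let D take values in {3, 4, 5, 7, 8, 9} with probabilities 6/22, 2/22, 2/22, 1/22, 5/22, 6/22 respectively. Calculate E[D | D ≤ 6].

18/5

P(D ≤ 6) = 5/11.
Σ over the event: 3·3/11 + 4·1/11 + 5·1/11 = 18/11.
E[D | D ≤ 6] = (18/11) / (5/11) = 18/5.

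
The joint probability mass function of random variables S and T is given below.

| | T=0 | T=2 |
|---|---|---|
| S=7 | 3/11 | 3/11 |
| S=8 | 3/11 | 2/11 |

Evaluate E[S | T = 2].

37/5

P(T = 2) = 5/11.
Summing S·P(S=x,T=y) over the conditioning event gives 37/11.
E[S | T = 2] = (37/11) / (5/11) = 37/5.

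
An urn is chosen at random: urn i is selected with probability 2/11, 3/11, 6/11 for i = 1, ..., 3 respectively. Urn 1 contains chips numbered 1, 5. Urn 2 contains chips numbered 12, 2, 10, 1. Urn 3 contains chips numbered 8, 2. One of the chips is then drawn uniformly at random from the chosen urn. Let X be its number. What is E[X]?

E[X | urn 1] = (1+5)/2 = 3.
E[X | urn 2] = (12+2+10+1)/4 = 25/4.
E[X | urn 3] = (8+2)/2 = 5.
E[X] = (2/11)·(3) + (3/11)·(25/4) + (6/11)·(5) = 219/44.

219/44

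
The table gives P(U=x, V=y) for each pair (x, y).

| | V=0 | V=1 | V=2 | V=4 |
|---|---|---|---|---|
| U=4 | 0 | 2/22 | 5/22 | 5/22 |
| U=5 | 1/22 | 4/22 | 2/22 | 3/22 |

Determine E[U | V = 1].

P(V = 1) = 3/11.
Σ U·P over the event = 4·(2/22) + 5·(4/22) = 14/11.
E[U | V = 1] = (14/11) / (3/11) = 14/3.

14/3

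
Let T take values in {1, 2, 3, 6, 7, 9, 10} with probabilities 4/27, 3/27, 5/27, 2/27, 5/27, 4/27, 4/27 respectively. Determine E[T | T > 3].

P(T > 3) = 5/9.
Σ over the event: 6·2/27 + 7·5/27 + 9·4/27 + 10·4/27 = 41/9.
E[T | T > 3] = (41/9) / (5/9) = 41/5.

41/5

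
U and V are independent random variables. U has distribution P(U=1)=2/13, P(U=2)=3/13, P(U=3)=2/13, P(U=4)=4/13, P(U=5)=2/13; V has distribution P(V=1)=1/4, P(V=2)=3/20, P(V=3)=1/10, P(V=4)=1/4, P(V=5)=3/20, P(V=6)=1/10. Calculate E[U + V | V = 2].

P(V = 2) = 3/20.
Summing (U+V)·P(x,y) over outcomes with V = 2 gives 99/130.
E[U + V | V = 2] = (99/130) / (3/20) = 66/13.

66/13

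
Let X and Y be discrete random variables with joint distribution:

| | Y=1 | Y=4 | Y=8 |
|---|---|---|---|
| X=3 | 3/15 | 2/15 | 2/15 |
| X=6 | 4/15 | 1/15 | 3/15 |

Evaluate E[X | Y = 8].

P(Y = 8) = 1/3.
Σ X·P over the event = 3·(2/15) + 6·(3/15) = 8/5.
E[X | Y = 8] = (8/5) / (1/3) = 24/5.

24/5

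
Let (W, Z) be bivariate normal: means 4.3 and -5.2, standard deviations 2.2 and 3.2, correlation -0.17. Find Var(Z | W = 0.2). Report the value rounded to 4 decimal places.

Var(Z | W=x) = (1 − ρ²)·σ_Z².
Var(Z | W=0.2) = (3.2)²·(1 − (-0.17)²) = 10.24·0.9711 = 9.9441.

9.9441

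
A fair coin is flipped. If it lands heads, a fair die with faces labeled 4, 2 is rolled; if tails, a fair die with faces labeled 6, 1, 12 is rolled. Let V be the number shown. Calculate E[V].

E[V | heads] = (4+2)/2 = 3.
E[V | tails] = (6+1+12)/3 = 19/3.
E[V] = (1/2)·(3) + (1/2)·(19/3) = 14/3.

14/3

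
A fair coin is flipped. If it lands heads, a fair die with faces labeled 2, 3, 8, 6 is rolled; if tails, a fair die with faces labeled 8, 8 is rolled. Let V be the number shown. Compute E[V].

51/8

E[V | heads] = (2+3+8+6)/4 = 19/4.
E[V | tails] = (8+8)/2 = 8.
By the law of total expectation,
E[V] = (1/2)·(19/4) + (1/2)·(8) = 51/8.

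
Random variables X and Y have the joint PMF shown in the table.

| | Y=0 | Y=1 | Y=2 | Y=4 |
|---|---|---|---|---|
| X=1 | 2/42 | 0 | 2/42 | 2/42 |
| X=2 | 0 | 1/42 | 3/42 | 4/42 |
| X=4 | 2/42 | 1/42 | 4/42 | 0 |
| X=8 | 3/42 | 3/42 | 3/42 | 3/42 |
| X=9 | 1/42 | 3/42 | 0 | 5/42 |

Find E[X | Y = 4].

P(Y = 4) = 1/3.
Σ X·P over the event = 1·(2/42) + 2·(4/42) + 8·(3/42) + 9·(5/42) = 79/42.
E[X | Y = 4] = (79/42) / (1/3) = 79/14.

79/14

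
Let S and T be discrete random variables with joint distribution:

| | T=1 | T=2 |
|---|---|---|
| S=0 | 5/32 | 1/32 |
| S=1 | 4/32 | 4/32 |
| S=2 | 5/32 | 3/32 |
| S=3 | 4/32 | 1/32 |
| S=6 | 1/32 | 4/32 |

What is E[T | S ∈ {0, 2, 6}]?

27/19

P(S ∈ {0, 2, 6}) = 19/32.
Summing T·P(S=x,T=y) over the conditioning event gives 27/32.
E[T | S ∈ {0, 2, 6}] = (27/32) / (19/32) = 27/19.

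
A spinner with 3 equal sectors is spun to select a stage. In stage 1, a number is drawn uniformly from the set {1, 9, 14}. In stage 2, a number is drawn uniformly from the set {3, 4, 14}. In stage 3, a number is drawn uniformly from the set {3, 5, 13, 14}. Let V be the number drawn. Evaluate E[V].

95/12

E[V | stage 1] = (1+9+14)/3 = 8.
E[V | stage 2] = (3+4+14)/3 = 7.
E[V | stage 3] = (3+5+13+14)/4 = 35/4.
By the law of total expectation,
E[V] = (1/3)·(8) + (1/3)·(7) + (1/3)·(35/4) = 95/12.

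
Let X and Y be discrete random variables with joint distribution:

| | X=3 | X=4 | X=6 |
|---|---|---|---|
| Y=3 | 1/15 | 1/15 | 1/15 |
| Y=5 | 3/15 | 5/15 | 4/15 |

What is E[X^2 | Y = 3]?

61/3

P(Y = 3) = 1/5.
Σ X^2·P over the event = 9·(1/15) + 16·(1/15) + 36·(1/15) = 61/15.
E[X^2 | Y = 3] = (61/15) / (1/5) = 61/3.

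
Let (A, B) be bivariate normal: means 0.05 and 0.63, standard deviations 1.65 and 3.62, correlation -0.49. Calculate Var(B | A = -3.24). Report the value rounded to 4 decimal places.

9.9580

The conditional variance in a bivariate normal is σ_B²(1 − ρ²), independent of x.
Var(B | A=-3.24) = (3.62)²·(1 − (-0.49)²) = 13.1044·0.7599 = 9.9580.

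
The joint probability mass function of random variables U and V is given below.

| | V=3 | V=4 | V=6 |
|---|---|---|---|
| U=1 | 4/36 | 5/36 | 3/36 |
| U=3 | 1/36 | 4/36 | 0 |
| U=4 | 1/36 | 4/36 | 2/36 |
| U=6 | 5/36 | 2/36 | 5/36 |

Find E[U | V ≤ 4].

P(V ≤ 4) = 13/18.
Σ U·P over the event = 1·(4/36) + 1·(5/36) + 3·(1/36) + 3·(4/36) + 4·(1/36) + 4·(4/36) + 6·(5/36) + 6·(2/36) = 43/18.
E[U | V ≤ 4] = (43/18) / (13/18) = 43/13.

43/13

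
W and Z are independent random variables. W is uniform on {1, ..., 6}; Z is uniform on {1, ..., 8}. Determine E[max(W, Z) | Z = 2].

11/3

Outcomes with Z = 2: (1,2), (2,2), (3,2), (4,2), (5,2), (6,2), each with probability 1/48.
E[max(W, Z) | Z = 2] = (2 + 2 + 3 + 4 + 5 + 6) / 6 = 11/3.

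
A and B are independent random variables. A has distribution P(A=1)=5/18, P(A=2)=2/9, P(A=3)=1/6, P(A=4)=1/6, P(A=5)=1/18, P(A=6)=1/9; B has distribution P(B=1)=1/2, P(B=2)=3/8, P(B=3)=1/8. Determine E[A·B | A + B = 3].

P(A + B = 3) = 31/144.
Summing AB·P(x,y) over outcomes with A + B = 3 gives 31/72.
E[A·B | A + B = 3] = (31/72) / (31/144) = 2.

2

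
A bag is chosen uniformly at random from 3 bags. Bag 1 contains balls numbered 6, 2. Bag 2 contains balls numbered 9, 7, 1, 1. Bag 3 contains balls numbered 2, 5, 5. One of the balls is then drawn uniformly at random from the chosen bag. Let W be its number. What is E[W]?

25/6

E[W | bag 1] = (6+2)/2 = 4.
E[W | bag 2] = (9+7+1+1)/4 = 9/2.
E[W | bag 3] = (2+5+5)/3 = 4.
E[W] = (1/3)·(4) + (1/3)·(9/2) + (1/3)·(4) = 25/6.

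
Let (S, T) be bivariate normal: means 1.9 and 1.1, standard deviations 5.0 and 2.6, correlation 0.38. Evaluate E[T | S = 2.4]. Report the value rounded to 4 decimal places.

1.1988

The regression of T on S has slope ρ·σ_T/σ_S and passes through (μ_S, μ_T).
E[T | S=2.4] = 1.1 + (0.38)·(2.6/5.0)·(2.4 − (1.9)) = 1.1 + (0.1976)·(0.5) = 1.1988.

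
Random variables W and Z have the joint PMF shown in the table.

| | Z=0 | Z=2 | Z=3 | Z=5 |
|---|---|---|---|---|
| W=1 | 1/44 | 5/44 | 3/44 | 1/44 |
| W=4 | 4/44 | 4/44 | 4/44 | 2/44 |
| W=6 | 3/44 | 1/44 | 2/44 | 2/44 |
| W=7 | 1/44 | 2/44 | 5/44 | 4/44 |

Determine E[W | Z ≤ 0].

P(Z ≤ 0) = 9/44.
Σ W·P over the event = 1·(1/44) + 4·(4/44) + 6·(3/44) + 7·(1/44) = 21/22.
E[W | Z ≤ 0] = (21/22) / (9/44) = 14/3.

14/3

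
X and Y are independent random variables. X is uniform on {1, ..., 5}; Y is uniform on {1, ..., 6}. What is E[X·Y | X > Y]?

17/2

P(X > Y) = 1/3.
Summing XY·P(x,y) over outcomes with X > Y gives 17/6.
E[X·Y | X > Y] = (17/6) / (1/3) = 17/2.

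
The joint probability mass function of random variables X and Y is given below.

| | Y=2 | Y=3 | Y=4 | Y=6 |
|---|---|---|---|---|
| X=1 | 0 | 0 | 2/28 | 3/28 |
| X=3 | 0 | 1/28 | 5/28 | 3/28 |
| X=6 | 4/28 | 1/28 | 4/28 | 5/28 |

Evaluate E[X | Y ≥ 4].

83/22

P(Y ≥ 4) = 11/14.
Σ X·P over the event = 1·(2/28) + 1·(3/28) + 3·(5/28) + 3·(3/28) + 6·(4/28) + 6·(5/28) = 83/28.
E[X | Y ≥ 4] = (83/28) / (11/14) = 83/22.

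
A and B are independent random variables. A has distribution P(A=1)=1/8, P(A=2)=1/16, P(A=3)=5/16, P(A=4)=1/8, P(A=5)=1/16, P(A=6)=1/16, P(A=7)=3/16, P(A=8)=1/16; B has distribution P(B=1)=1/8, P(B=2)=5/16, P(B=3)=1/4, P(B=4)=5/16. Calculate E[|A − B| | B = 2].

39/16

P(B = 2) = 5/16.
Summing |A−B|·P(x,y) over outcomes with B = 2 gives 195/256.
E[|A − B| | B = 2] = (195/256) / (5/16) = 39/16.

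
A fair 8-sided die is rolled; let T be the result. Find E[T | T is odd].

Given T is odd, T is equally likely to be any of {1, 3, 5, 7}.
E[T | T is odd] = (1 + 3 + 5 + 7) / 4 = 4.

4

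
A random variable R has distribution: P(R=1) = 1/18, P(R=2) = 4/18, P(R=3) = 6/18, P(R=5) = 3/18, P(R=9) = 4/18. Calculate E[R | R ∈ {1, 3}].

19/7

P(R ∈ {1, 3}) = 7/18.
Σ over the event: 1·1/18 + 3·1/3 = 19/18.
E[R | R ∈ {1, 3}] = (19/18) / (7/18) = 19/7.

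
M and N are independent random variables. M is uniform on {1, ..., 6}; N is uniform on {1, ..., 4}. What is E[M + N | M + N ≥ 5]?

62/9

P(M + N ≥ 5) = 3/4.
Summing (M+N)·P(x,y) over outcomes with M + N ≥ 5 gives 31/6.
E[M + N | M + N ≥ 5] = (31/6) / (3/4) = 62/9.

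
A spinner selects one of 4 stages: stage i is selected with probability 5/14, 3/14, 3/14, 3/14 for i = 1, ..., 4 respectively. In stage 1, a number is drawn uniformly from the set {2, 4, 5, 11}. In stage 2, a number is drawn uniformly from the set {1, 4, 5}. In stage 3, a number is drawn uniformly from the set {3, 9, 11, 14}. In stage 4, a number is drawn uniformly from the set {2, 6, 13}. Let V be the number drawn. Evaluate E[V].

E[V | stage 1] = (2+4+5+11)/4 = 11/2.
E[V | stage 2] = (1+4+5)/3 = 10/3.
E[V | stage 3] = (3+9+11+14)/4 = 37/4.
E[V | stage 4] = (2+6+13)/3 = 7.
E[V] = (5/14)·(11/2) + (3/14)·(10/3) + (3/14)·(37/4) + (3/14)·(7) = 345/56.

345/56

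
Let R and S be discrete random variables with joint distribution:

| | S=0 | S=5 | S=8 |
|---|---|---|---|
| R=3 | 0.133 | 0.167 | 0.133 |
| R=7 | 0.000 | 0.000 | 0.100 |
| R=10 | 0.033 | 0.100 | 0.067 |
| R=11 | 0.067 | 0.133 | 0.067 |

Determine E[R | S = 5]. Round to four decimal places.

7.4100

P(S = 5) = 0.400.
Summing R·P(R=x,S=y) over the conditioning event gives 2.964.
E[R | S = 5] = (2.964) / (0.400) = 7.4100.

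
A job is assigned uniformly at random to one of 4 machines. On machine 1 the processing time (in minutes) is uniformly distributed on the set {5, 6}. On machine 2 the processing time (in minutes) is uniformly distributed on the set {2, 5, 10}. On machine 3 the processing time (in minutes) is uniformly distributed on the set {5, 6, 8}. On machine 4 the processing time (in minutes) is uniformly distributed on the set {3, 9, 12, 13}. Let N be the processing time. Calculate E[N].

E[N | machine 1] = (5+6)/2 = 11/2.
E[N | machine 2] = (2+5+10)/3 = 17/3.
E[N | machine 3] = (5+6+8)/3 = 19/3.
E[N | machine 4] = (3+9+12+13)/4 = 37/4.
By the law of total expectation,
E[N] = (1/4)·(11/2) + (1/4)·(17/3) + (1/4)·(19/3) + (1/4)·(37/4) = 107/16.

107/16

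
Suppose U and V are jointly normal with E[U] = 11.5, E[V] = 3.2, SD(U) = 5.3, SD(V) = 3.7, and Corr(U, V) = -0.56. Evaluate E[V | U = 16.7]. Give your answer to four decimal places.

1.1671

The regression of V on U has slope ρ·σ_V/σ_U and passes through (μ_U, μ_V).
E[V | U=16.7] = 3.2 + (-0.56)·(3.7/5.3)·(16.7 − (11.5)) = 3.2 + (-0.39094)·(5.2) = 1.1671.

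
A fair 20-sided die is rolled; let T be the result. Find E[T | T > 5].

P(T > 5) = 3/4.
E[T | T > 5] = (39/4) / (3/4) = 13.

13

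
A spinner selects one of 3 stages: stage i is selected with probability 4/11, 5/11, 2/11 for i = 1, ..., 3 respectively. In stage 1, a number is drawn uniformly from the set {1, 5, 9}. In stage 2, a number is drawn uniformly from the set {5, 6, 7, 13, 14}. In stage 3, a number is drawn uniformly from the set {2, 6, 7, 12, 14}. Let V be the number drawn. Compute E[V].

E[V | stage 1] = (1+5+9)/3 = 5.
E[V | stage 2] = (5+6+7+13+14)/5 = 9.
E[V | stage 3] = (2+6+7+12+14)/5 = 41/5.
E[V] = (4/11)·(5) + (5/11)·(9) + (2/11)·(41/5) = 37/5.

37/5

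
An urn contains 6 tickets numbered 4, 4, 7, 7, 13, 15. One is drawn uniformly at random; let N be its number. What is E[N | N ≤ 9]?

11/2

P(N ≤ 9) = 2/3.
Σ over the event: 4·1/3 + 7·1/3 = 11/3.
E[N | N ≤ 9] = (11/3) / (2/3) = 11/2.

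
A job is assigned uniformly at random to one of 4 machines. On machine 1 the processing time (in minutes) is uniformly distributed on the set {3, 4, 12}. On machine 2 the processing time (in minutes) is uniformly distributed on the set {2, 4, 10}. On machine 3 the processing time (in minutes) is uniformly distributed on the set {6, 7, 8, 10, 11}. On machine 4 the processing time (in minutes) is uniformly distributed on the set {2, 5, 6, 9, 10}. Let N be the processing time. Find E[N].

E[N | machine 1] = (3+4+12)/3 = 19/3.
E[N | machine 2] = (2+4+10)/3 = 16/3.
E[N | machine 3] = (6+7+8+10+11)/5 = 42/5.
E[N | machine 4] = (2+5+6+9+10)/5 = 32/5.
By the law of total expectation,
E[N] = (1/4)·(19/3) + (1/4)·(16/3) + (1/4)·(42/5) + (1/4)·(32/5) = 397/60.

397/60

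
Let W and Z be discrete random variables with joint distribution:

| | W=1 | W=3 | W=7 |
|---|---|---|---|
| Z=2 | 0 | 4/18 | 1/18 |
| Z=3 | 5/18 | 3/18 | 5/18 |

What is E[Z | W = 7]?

P(W = 7) = 1/3.
Summing Z·P(W=x,Z=y) over the conditioning event gives 17/18.
E[Z | W = 7] = (17/18) / (1/3) = 17/6.

17/6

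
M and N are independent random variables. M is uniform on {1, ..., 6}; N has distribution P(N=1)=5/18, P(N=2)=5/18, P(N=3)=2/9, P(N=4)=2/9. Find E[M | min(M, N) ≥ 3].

P(min(M, N) ≥ 3) = 8/27.
Summing M·P(x,y) over outcomes with min(M, N) ≥ 3 gives 4/3.
E[M | min(M, N) ≥ 3] = (4/3) / (8/27) = 9/2.

9/2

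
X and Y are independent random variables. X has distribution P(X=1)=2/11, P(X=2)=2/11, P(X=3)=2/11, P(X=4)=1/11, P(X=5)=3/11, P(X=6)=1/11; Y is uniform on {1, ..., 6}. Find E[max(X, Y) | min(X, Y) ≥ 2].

P(min(X, Y) ≥ 2) = 15/22.
Summing max(X,Y)·P(x,y) over outcomes with min(X, Y) ≥ 2 gives 71/22.
E[max(X, Y) | min(X, Y) ≥ 2] = (71/22) / (15/22) = 71/15.

71/15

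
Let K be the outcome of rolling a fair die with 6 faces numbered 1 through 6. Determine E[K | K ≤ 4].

5/2

Given K ≤ 4, K is equally likely to be any of {1, 2, 3, 4}.
E[K | K ≤ 4] = (1 + 2 + 3 + 4) / 4 = 5/2.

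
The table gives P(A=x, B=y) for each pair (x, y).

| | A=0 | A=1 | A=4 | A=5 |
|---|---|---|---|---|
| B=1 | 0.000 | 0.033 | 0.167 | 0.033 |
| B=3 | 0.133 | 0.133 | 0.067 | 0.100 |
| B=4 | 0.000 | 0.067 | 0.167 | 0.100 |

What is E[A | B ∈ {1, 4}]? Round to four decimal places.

P(B ∈ {1, 4}) = 0.567.
Summing A·P(A=x,B=y) over the conditioning event gives 2.101.
E[A | B ∈ {1, 4}] = (2.101) / (0.567) = 3.7055.

3.7055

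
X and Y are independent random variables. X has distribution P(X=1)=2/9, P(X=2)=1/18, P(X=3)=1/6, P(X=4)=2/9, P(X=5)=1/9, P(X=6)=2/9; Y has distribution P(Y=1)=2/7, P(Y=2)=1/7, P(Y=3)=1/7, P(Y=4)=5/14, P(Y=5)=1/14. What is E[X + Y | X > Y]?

241/34

P(X > Y) = 34/63.
Summing (X+Y)·P(x,y) over outcomes with X > Y gives 241/63.
E[X + Y | X > Y] = (241/63) / (34/63) = 241/34.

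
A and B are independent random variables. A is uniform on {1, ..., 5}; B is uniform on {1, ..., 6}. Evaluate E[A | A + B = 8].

7/2

Outcomes with A + B = 8: (2,6), (3,5), (4,4), (5,3), each with probability 1/30.
E[A | A + B = 8] = (2 + 3 + 4 + 5) / 4 = 7/2.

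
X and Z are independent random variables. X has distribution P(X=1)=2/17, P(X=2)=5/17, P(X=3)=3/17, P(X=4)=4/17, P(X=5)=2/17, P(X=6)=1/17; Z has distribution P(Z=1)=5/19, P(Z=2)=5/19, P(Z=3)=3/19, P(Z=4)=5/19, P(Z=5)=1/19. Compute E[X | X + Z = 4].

101/46

P(X + Z = 4) = 46/323.
Summing X·P(x,y) over outcomes with X + Z = 4 gives 101/323.
E[X | X + Z = 4] = (101/323) / (46/323) = 101/46.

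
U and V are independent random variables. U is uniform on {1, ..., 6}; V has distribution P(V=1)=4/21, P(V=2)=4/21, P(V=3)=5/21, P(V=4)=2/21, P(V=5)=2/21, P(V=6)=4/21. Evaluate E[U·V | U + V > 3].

1429/114

P(U + V > 3) = 19/21.
Summing UV·P(x,y) over outcomes with U + V > 3 gives 1429/126.
E[U·V | U + V > 3] = (1429/126) / (19/21) = 1429/114.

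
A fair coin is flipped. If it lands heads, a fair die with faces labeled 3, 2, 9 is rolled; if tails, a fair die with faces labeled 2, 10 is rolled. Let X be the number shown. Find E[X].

16/3

E[X | heads] = (3+2+9)/3 = 14/3.
E[X | tails] = (2+10)/2 = 6.
E[X] = (1/2)·(14/3) + (1/2)·(6) = 16/3.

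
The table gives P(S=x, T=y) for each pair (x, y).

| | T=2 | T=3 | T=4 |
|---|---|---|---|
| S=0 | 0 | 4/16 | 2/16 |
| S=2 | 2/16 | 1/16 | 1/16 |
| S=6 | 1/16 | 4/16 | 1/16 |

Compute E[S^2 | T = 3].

P(T = 3) = 9/16.
Σ S^2·P over the event = 0·(4/16) + 4·(1/16) + 36·(4/16) = 37/4.
E[S^2 | T = 3] = (37/4) / (9/16) = 148/9.

148/9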